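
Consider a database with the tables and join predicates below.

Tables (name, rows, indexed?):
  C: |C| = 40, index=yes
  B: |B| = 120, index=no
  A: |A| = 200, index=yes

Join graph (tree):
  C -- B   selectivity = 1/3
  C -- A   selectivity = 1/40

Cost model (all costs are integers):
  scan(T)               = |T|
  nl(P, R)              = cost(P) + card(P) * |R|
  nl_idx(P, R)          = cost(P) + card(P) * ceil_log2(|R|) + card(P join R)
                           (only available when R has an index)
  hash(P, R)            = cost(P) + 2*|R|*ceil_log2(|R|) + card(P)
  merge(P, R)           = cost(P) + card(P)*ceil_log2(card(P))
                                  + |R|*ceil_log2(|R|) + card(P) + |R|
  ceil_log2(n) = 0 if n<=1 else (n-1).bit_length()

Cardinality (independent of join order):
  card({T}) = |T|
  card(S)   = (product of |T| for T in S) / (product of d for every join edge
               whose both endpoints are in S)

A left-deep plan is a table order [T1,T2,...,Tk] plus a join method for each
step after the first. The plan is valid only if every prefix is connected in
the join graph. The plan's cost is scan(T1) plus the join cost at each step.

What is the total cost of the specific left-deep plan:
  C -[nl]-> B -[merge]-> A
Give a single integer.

step 1: scan C: cost=40, card=40
step 2: join B via nl
    card(P join B) = 40*120/(3) = 1600
    cost = 40 + 40*120 = 4840
step 3: join A via merge
    card(P join A) = 1600*200/(40) = 8000
    cost = 4840 + 1600*11 + 200*8 + 1600 + 200 = 25840

25840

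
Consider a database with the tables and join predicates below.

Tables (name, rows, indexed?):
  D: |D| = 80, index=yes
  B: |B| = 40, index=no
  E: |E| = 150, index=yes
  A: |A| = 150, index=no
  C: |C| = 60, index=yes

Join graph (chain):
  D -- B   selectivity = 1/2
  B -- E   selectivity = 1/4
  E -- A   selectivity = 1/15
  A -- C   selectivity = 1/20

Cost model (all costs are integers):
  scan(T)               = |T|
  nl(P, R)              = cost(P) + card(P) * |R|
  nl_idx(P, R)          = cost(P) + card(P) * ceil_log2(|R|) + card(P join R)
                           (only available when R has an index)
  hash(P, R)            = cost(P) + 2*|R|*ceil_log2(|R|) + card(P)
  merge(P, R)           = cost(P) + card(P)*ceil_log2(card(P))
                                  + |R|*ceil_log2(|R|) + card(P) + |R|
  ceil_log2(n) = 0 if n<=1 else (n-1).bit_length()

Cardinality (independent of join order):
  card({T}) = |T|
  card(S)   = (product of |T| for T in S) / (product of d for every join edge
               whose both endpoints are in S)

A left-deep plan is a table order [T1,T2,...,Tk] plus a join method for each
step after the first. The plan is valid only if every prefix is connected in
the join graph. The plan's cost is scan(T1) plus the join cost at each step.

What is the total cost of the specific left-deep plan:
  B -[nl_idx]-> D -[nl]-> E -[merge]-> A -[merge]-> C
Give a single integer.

step 1: scan B: cost=40, card=40
step 2: join D via nl_idx
    card(P join D) = 40*80/(2) = 1600
    cost = 40 + 40*7 + 1600 = 1920
step 3: join E via nl
    card(P join E) = 1600*150/(4) = 60000
    cost = 1920 + 1600*150 = 241920
step 4: join A via merge
    card(P join A) = 60000*150/(15) = 600000
    cost = 241920 + 60000*16 + 150*8 + 60000 + 150 = 1263270
step 5: join C via merge
    card(P join C) = 600000*60/(20) = 1800000
    cost = 1263270 + 600000*20 + 60*6 + 600000 + 60 = 13863690

13863690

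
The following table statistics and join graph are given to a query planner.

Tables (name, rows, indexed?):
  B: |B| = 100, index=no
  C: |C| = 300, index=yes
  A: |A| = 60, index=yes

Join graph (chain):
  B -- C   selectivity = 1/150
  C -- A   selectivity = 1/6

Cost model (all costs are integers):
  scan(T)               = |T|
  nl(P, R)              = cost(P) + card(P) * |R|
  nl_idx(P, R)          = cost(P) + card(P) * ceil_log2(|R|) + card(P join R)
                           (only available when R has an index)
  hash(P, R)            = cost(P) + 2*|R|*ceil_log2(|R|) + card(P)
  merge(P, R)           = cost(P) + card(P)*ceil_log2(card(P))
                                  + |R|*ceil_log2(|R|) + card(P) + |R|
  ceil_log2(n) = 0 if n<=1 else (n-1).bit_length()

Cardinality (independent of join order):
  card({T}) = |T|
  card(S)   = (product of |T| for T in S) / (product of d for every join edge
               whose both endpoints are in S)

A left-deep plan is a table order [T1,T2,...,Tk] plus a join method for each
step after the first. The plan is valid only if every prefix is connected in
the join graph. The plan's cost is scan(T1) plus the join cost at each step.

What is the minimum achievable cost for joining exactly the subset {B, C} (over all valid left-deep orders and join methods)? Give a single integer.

Selinger DP over subsets of {B,C}:
  {B}: scan cost=100, card=100
  {C}: scan cost=300, card=300
  {BC}: card=200; try (C,nl_idx)→1200, (B,hash)→2000, (C,merge)→3900, (B,merge)→4100, (C,hash)→5600, (C,nl)→30100 …(+1); best=1200 via (C,nl_idx)

1200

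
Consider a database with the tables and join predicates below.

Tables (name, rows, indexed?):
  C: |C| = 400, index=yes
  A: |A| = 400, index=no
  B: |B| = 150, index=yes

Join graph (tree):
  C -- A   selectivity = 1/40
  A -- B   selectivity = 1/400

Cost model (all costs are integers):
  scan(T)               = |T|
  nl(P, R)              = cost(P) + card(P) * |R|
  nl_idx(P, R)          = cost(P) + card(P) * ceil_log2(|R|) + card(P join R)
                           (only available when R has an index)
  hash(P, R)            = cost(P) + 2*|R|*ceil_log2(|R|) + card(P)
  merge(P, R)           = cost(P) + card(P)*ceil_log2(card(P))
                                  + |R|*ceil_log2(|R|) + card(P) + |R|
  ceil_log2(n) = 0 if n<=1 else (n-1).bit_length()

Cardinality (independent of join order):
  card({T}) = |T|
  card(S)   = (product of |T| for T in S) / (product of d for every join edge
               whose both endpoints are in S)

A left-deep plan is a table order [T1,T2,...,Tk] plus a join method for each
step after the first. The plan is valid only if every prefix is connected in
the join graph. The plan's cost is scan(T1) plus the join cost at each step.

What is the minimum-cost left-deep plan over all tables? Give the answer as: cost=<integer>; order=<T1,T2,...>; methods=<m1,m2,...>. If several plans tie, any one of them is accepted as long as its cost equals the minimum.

Selinger DP (subsets sized 1..n):
  {C}: scan cost=400, card=400
  {A}: scan cost=400, card=400
  {B}: scan cost=150, card=150
  {AC}: card=4000; try (C,hash)→8000, (C,nl_idx)→8000, (A,hash)→8000, (C,merge)→8400, (A,merge)→8400, (C,nl)→160400 …(+1); best=8000 via (C,hash)
  {AB}: card=150; try (B,hash)→3200, (B,nl_idx)→3750, (A,merge)→5500, (B,merge)→5750, (A,hash)→7500, (A,nl)→60150 …(+1); best=3200 via (B,hash)
  {ABC}: card=1500; try (C,nl_idx)→6050, (C,merge)→8550, (C,hash)→10550, (B,hash)→14400, (B,nl_idx)→41500, (B,merge)→61350 …(+2); best=6050 via (C,nl_idx)

cost=6050; order=A,B,C; methods=hash,nl_idx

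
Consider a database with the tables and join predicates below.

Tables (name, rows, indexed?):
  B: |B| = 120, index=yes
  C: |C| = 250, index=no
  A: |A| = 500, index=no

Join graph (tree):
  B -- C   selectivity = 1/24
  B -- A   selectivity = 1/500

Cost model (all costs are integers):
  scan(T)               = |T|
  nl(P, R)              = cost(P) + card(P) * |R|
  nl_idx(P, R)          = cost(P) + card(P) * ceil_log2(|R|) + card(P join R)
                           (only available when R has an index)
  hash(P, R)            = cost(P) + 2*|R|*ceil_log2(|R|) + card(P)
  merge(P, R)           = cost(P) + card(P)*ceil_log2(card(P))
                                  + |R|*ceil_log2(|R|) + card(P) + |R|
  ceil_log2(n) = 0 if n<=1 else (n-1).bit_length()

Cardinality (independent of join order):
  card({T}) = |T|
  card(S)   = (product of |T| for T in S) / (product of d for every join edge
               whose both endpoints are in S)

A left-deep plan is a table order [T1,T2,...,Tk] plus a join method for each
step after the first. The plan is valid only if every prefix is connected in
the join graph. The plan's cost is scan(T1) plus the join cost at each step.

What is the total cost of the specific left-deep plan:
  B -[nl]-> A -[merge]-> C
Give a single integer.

63330

step 1: scan B: cost=120, card=120
step 2: join A via nl
    card(P join A) = 120*500/(500) = 120
    cost = 120 + 120*500 = 60120
step 3: join C via merge
    card(P join C) = 120*250/(24) = 1250
    cost = 60120 + 120*7 + 250*8 + 120 + 250 = 63330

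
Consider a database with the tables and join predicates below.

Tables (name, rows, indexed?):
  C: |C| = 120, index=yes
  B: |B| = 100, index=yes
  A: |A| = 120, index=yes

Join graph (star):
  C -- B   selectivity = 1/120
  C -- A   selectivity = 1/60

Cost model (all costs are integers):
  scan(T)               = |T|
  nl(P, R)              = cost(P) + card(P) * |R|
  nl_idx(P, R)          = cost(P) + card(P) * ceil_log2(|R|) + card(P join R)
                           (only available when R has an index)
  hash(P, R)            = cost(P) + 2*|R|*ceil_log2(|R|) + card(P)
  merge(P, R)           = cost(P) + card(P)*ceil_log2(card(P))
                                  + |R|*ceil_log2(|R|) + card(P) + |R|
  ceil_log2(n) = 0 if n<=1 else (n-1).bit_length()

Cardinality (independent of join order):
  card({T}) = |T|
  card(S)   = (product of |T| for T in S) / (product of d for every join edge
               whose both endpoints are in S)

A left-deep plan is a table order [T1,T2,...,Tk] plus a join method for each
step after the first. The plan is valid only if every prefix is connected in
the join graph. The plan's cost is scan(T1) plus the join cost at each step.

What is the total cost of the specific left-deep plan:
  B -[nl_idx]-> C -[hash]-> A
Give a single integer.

step 1: scan B: cost=100, card=100
step 2: join C via nl_idx
    card(P join C) = 100*120/(120) = 100
    cost = 100 + 100*7 + 100 = 900
step 3: join A via hash
    card(P join A) = 100*120/(60) = 200
    cost = 900 + 2*120*7 + 100 = 2680

2680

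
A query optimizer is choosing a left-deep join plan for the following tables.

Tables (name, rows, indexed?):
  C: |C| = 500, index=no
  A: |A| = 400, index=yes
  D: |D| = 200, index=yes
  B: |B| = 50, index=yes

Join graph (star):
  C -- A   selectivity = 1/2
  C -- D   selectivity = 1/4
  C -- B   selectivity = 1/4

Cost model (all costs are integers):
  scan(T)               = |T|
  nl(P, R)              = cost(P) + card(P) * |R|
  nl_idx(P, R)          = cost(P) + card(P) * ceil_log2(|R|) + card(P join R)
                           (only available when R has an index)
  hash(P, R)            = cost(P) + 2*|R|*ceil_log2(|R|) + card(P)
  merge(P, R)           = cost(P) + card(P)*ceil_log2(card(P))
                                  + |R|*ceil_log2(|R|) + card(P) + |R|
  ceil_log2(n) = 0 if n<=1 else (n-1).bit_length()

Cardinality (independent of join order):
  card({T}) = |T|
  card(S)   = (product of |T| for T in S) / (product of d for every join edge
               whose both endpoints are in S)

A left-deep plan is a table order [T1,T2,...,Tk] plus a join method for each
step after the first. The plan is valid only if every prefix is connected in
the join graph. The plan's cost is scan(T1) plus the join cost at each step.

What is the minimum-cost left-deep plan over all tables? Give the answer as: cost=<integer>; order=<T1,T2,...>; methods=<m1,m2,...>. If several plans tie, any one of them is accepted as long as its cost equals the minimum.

cost=330750; order=C,B,D,A; methods=hash,hash,hash

Selinger DP (subsets sized 1..n):
  {C}: scan cost=500, card=500
  {A}: scan cost=400, card=400
  {D}: scan cost=200, card=200
  {B}: scan cost=50, card=50
  {AC}: card=100000; try (A,hash)→8200, (C,merge)→9400, (A,merge)→9500, (C,hash)→9800, (A,nl_idx)→105000, (C,nl)→200400 …(+1); best=8200 via (A,hash)
  {CD}: card=25000; try (D,hash)→4200, (C,merge)→7000, (D,merge)→7300, (C,hash)→9400, (D,nl_idx)→29500, (C,nl)→100200 …(+1); best=4200 via (D,hash)
  {BC}: card=6250; try (B,hash)→1600, (C,merge)→5400, (B,merge)→5850, (C,hash)→9100, (B,nl_idx)→9750, (C,nl)→25050 …(+1); best=1600 via (B,hash)
  {ACD}: card=5000000; try (A,hash)→36400, (D,hash)→111400, (A,merge)→408200, (D,merge)→1810000, (A,nl_idx)→5229200, (D,nl_idx)→5808200 …(+2); best=36400 via (A,hash)
  {ABC}: card=1250000; try (A,hash)→15050, (A,merge)→93100, (B,hash)→108800, (A,nl_idx)→1307850, (B,merge)→1808550, (B,nl_idx)→1858200 …(+2); best=15050 via (A,hash)
  {BCD}: card=312500; try (D,hash)→11050, (B,hash)→29800, (D,merge)→90900, (D,nl_idx)→364100, (B,merge)→404550, (B,nl_idx)→466700 …(+2); best=11050 via (D,hash)
  {ABCD}: card=62500000; try (A,hash)→330750, (D,hash)→1268250, (B,hash)→5037000, (A,merge)→6265050, (D,merge)→27516850, (A,nl_idx)→65323550 …(+6); best=330750 via (A,hash)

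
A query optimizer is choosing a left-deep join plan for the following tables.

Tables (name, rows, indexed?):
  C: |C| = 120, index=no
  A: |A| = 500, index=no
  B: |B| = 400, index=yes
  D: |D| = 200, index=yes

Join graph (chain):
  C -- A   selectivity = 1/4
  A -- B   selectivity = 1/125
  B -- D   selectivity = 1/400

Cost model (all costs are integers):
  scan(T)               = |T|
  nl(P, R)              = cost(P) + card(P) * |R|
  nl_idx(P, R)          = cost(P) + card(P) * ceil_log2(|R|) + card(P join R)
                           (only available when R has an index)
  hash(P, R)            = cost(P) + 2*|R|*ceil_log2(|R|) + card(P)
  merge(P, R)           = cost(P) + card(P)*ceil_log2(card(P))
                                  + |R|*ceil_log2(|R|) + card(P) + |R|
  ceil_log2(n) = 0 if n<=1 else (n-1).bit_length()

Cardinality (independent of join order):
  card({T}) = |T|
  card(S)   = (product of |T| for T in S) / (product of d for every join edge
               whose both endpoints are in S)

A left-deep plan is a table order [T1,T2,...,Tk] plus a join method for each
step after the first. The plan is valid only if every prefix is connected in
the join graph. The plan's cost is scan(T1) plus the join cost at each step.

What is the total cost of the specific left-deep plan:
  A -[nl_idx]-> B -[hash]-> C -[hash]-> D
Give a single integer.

step 1: scan A: cost=500, card=500
step 2: join B via nl_idx
    card(P join B) = 500*400/(125) = 1600
    cost = 500 + 500*9 + 1600 = 6600
step 3: join C via hash
    card(P join C) = 1600*120/(4) = 48000
    cost = 6600 + 2*120*7 + 1600 = 9880
step 4: join D via hash
    card(P join D) = 48000*200/(400) = 24000
    cost = 9880 + 2*200*8 + 48000 = 61080

61080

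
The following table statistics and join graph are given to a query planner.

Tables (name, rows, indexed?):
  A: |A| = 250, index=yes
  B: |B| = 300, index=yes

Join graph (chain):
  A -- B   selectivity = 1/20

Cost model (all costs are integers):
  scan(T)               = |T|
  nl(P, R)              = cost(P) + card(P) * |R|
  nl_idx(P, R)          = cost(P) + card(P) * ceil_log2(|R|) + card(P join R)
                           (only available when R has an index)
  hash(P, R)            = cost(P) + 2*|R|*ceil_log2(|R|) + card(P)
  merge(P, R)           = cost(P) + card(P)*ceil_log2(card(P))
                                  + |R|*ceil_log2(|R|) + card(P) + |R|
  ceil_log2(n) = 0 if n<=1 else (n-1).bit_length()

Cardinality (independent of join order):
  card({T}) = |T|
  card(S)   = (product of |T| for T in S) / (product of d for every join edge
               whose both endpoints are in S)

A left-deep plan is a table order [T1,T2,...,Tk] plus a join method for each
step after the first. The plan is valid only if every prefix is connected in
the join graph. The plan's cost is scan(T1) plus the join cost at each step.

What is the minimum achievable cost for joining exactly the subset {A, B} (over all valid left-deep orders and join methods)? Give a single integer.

Selinger DP over subsets of {A,B}:
  {A}: scan cost=250, card=250
  {B}: scan cost=300, card=300
  {AB}: card=3750; try (A,hash)→4600, (B,merge)→5500, (A,merge)→5550, (B,hash)→5900, (B,nl_idx)→6250, (A,nl_idx)→6450 …(+2); best=4600 via (A,hash)

4600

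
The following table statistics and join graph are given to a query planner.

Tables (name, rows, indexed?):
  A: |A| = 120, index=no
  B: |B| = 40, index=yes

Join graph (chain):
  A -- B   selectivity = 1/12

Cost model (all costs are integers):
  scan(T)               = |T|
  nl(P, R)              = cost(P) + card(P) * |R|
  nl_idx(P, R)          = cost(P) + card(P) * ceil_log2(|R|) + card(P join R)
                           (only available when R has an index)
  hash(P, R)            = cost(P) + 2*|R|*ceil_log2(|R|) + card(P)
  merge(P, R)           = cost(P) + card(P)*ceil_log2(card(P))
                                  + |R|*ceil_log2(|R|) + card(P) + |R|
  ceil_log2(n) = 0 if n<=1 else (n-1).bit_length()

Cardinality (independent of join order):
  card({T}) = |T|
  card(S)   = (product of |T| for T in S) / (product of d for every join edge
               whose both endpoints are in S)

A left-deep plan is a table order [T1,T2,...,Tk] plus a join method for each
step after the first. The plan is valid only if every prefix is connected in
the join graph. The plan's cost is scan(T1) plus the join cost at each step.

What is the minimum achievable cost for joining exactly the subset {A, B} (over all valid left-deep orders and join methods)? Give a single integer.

720

Selinger DP over subsets of {A,B}:
  {A}: scan cost=120, card=120
  {B}: scan cost=40, card=40
  {AB}: card=400; try (B,hash)→720, (B,nl_idx)→1240, (A,merge)→1280, (B,merge)→1360, (A,hash)→1760, (A,nl)→4840 …(+1); best=720 via (B,hash)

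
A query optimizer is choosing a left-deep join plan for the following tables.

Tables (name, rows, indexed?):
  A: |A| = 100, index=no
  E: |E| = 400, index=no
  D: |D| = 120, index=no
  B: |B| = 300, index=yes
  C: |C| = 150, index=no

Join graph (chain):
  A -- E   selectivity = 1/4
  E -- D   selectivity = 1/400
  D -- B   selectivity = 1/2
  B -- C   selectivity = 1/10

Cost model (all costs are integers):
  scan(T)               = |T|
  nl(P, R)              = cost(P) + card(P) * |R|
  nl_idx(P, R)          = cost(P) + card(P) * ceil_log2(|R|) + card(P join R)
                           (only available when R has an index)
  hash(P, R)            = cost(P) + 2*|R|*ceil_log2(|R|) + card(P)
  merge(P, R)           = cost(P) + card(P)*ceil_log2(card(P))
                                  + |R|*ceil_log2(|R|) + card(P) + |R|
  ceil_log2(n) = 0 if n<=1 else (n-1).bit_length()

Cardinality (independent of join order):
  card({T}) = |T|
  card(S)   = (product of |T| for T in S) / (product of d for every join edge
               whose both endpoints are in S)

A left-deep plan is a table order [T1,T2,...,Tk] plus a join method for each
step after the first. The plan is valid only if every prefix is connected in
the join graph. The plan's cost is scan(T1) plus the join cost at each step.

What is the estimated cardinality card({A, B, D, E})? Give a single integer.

450000

Tables in S: A(100), B(300), D(120), E(400)
Edges inside S: A-E(d=4), E-D(d=400), D-B(d=2)
numerator = 100 * 300 * 120 * 400 = 1440000000
denominator = 4 * 400 * 2 = 3200
card(S) = 1440000000 / 3200 = 450000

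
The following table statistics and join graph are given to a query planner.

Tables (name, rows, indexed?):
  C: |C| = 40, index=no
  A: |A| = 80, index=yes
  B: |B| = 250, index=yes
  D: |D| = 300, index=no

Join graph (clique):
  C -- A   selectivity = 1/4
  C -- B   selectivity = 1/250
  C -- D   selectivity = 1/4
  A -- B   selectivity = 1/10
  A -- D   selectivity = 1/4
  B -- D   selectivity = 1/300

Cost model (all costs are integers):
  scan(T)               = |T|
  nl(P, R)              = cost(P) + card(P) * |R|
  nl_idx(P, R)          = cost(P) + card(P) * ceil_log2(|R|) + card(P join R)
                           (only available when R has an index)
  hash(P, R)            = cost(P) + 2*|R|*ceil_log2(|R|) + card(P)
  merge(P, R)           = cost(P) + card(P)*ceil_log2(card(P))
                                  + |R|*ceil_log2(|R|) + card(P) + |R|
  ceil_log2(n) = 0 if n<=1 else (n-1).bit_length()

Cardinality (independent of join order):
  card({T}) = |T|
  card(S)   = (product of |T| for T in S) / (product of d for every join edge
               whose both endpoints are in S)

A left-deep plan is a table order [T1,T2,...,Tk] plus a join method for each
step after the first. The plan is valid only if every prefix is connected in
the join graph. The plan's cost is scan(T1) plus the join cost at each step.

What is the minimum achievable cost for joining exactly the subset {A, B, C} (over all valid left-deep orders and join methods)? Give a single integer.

Selinger DP over subsets of {A,B,C}:
  {C}: scan cost=40, card=40
  {A}: scan cost=80, card=80
  {B}: scan cost=250, card=250
  {AC}: card=800; try (C,hash)→640, (A,merge)→960, (C,merge)→1000, (A,nl_idx)→1120, (A,hash)→1200, (A,nl)→3240 …(+1); best=640 via (C,hash)
  {BC}: card=40; try (B,nl_idx)→400, (C,hash)→980, (B,merge)→2570, (C,merge)→2780, (B,hash)→4080, (B,nl)→10040 …(+1); best=400 via (B,nl_idx)
  {AB}: card=2000; try (A,hash)→1620, (B,nl_idx)→2720, (B,merge)→2970, (A,merge)→3140, (A,nl_idx)→4000, (B,hash)→4160 …(+2); best=1620 via (A,hash)
  {ABC}: card=80; try (A,nl_idx)→760, (A,merge)→1320, (A,hash)→1560, (A,nl)→3600, (C,hash)→4100, (B,hash)→5440 …(+5); best=760 via (A,nl_idx)

760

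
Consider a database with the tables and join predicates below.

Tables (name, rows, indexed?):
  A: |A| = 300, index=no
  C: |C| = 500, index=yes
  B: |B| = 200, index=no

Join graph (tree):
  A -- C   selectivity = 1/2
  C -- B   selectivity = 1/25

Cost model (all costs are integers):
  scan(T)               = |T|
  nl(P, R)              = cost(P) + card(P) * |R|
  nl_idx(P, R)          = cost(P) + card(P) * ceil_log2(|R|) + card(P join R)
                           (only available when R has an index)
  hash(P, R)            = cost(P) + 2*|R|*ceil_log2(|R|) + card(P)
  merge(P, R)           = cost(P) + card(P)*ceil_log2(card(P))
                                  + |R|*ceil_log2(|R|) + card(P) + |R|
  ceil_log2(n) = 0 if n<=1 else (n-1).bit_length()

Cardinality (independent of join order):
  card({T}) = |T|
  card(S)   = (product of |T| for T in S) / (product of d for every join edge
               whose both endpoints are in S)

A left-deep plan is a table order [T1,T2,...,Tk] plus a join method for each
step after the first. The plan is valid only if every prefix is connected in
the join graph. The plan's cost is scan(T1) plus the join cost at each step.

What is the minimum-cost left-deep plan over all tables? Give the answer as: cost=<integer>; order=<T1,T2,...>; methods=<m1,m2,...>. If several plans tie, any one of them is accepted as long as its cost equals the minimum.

cost=13600; order=C,B,A; methods=hash,hash

Selinger DP (subsets sized 1..n):
  {A}: scan cost=300, card=300
  {C}: scan cost=500, card=500
  {B}: scan cost=200, card=200
  {AC}: card=75000; try (A,hash)→6400, (C,merge)→8300, (A,merge)→8500, (C,hash)→9600, (C,nl_idx)→78000, (C,nl)→150300 …(+1); best=6400 via (A,hash)
  {BC}: card=4000; try (B,hash)→4200, (C,nl_idx)→6000, (C,merge)→7000, (B,merge)→7300, (C,hash)→9400, (C,nl)→100200 …(+1); best=4200 via (B,hash)
  {ABC}: card=600000; try (A,hash)→13600, (A,merge)→59200, (B,hash)→84600, (A,nl)→1204200, (B,merge)→1358200, (B,nl)→15006400; best=13600 via (A,hash)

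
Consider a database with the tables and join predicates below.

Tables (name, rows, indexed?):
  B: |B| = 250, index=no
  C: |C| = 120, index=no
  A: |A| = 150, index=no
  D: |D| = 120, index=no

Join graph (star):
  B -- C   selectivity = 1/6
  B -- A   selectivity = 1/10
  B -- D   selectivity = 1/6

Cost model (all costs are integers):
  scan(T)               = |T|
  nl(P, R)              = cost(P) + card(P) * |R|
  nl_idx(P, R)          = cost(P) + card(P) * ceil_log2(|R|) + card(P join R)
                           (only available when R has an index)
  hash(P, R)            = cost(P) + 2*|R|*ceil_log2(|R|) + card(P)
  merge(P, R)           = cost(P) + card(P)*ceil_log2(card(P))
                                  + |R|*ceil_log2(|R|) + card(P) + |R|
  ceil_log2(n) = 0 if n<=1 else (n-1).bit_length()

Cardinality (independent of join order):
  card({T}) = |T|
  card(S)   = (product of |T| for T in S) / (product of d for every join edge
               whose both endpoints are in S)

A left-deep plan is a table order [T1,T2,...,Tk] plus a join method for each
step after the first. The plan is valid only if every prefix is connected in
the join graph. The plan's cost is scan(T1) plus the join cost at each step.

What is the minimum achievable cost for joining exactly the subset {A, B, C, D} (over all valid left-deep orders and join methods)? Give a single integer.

85010

Selinger DP over subsets of {A,B,C,D}:
  {B}: scan cost=250, card=250
  {C}: scan cost=120, card=120
  {A}: scan cost=150, card=150
  {D}: scan cost=120, card=120
  {BC}: card=5000; try (C,hash)→2180, (B,merge)→3330, (C,merge)→3460, (B,hash)→4240, (B,nl)→30120, (C,nl)→30250; best=2180 via (C,hash)
  {AB}: card=3750; try (A,hash)→2900, (B,merge)→3750, (A,merge)→3850, (B,hash)→4300, (B,nl)→37650, (A,nl)→37750; best=2900 via (A,hash)
  {BD}: card=5000; try (D,hash)→2180, (B,merge)→3330, (D,merge)→3460, (B,hash)→4240, (B,nl)→30120, (D,nl)→30250; best=2180 via (D,hash)
  {ABC}: card=75000; try (C,hash)→8330, (A,hash)→9580, (C,merge)→52610, (A,merge)→73530, (C,nl)→452900, (A,nl)→752180; best=8330 via (C,hash)
  {BCD}: card=100000; try (D,hash)→8860, (C,hash)→8860, (D,merge)→73140, (C,merge)→73140, (D,nl)→602180, (C,nl)→602180; best=8860 via (D,hash)
  {ABD}: card=75000; try (D,hash)→8330, (A,hash)→9580, (D,merge)→52610, (A,merge)→73530, (D,nl)→452900, (A,nl)→752180; best=8330 via (D,hash)
  {ABCD}: card=1500000; try (D,hash)→85010, (C,hash)→85010, (A,hash)→111260, (D,merge)→1359290, (C,merge)→1359290, (A,merge)→1810210 …(+3); best=85010 via (D,hash)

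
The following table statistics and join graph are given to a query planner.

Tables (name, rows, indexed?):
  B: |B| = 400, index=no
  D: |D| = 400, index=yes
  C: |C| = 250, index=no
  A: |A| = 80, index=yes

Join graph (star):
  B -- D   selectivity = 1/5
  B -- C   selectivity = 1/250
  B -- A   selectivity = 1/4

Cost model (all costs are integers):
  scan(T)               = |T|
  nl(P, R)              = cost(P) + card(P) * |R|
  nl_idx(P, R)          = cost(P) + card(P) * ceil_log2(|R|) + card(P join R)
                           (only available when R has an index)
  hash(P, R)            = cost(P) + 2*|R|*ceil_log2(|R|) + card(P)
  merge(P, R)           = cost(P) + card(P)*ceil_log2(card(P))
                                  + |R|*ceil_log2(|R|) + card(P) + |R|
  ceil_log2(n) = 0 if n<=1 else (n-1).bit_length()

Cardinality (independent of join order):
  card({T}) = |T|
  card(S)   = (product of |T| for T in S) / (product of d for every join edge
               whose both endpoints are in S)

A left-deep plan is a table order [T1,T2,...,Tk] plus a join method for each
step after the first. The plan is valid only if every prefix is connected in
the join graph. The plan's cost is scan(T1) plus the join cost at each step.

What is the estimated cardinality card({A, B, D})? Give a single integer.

Tables in S: A(80), B(400), D(400)
Edges inside S: B-D(d=5), B-A(d=4)
numerator = 80 * 400 * 400 = 12800000
denominator = 5 * 4 = 20
card(S) = 12800000 / 20 = 640000

640000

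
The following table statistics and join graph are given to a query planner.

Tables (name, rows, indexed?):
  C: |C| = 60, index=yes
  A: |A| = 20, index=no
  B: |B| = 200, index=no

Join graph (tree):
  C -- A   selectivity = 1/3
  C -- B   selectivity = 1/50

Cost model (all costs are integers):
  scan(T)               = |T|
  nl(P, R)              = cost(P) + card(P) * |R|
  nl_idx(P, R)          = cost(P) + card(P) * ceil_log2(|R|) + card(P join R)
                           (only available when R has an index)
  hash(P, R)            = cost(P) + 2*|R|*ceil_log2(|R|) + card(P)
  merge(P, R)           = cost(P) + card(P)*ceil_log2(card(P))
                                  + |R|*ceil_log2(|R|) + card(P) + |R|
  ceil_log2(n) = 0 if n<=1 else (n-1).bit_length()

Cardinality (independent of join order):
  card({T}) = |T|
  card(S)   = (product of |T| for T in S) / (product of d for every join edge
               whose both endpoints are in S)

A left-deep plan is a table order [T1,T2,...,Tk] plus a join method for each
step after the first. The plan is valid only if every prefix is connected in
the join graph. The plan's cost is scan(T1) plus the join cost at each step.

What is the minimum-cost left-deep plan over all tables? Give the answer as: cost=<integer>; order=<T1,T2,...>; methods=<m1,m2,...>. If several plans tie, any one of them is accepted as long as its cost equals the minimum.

cost=1560; order=B,C,A; methods=hash,hash

Selinger DP (subsets sized 1..n):
  {C}: scan cost=60, card=60
  {A}: scan cost=20, card=20
  {B}: scan cost=200, card=200
  {AC}: card=400; try (A,hash)→320, (C,nl_idx)→540, (C,merge)→560, (A,merge)→600, (C,hash)→760, (C,nl)→1220 …(+1); best=320 via (A,hash)
  {BC}: card=240; try (C,hash)→1120, (C,nl_idx)→1640, (B,merge)→2280, (C,merge)→2420, (B,hash)→3320, (B,nl)→12060 …(+1); best=1120 via (C,hash)
  {ABC}: card=1600; try (A,hash)→1560, (A,merge)→3400, (B,hash)→3920, (A,nl)→5920, (B,merge)→6120, (B,nl)→80320; best=1560 via (A,hash)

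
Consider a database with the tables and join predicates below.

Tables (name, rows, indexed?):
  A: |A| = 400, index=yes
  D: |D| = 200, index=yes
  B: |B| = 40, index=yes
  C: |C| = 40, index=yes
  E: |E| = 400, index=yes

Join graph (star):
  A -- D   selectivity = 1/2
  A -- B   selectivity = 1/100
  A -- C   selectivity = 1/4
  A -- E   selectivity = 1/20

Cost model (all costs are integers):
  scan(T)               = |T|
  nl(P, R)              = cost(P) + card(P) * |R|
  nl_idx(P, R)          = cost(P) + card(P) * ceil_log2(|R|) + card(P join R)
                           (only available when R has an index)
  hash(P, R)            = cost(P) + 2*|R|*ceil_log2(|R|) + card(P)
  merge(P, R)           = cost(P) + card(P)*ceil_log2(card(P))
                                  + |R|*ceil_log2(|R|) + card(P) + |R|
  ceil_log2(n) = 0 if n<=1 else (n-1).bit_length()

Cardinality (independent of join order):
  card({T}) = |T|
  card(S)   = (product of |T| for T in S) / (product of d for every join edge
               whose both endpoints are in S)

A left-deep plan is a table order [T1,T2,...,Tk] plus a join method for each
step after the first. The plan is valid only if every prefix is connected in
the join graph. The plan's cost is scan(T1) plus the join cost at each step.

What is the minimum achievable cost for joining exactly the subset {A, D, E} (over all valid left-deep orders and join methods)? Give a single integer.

19200

Selinger DP over subsets of {A,D,E}:
  {A}: scan cost=400, card=400
  {D}: scan cost=200, card=200
  {E}: scan cost=400, card=400
  {AD}: card=40000; try (D,hash)→4000, (A,merge)→6000, (D,merge)→6200, (A,hash)→7600, (A,nl_idx)→42000, (D,nl_idx)→43600 …(+2); best=4000 via (D,hash)
  {AE}: card=8000; try (E,hash)→8000, (A,hash)→8000, (E,merge)→8400, (A,merge)→8400, (E,nl_idx)→12000, (A,nl_idx)→12000 …(+2); best=8000 via (E,hash)
  {ADE}: card=800000; try (D,hash)→19200, (E,hash)→51200, (D,merge)→121800, (E,merge)→688000, (D,nl_idx)→872000, (E,nl_idx)→1164000 …(+2); best=19200 via (D,hash)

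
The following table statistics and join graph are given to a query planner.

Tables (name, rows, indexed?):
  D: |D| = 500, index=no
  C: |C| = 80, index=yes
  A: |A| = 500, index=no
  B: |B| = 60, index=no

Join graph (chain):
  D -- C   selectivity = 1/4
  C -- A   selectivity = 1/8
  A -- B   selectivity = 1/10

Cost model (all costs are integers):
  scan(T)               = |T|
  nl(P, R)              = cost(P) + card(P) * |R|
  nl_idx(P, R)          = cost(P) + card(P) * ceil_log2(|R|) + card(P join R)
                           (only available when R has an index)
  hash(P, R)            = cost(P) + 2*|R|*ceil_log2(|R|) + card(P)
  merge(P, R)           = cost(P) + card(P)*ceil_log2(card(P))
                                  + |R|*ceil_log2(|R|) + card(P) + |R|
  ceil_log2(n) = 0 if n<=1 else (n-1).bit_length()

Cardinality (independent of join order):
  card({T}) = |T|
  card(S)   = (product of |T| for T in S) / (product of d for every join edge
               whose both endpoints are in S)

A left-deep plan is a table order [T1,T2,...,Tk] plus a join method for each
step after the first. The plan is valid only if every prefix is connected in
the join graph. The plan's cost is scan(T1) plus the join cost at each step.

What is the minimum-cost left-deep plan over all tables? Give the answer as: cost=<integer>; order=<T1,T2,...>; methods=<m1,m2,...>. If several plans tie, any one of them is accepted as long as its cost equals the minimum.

Selinger DP (subsets sized 1..n):
  {D}: scan cost=500, card=500
  {C}: scan cost=80, card=80
  {A}: scan cost=500, card=500
  {B}: scan cost=60, card=60
  {CD}: card=10000; try (C,hash)→2120, (D,merge)→5720, (C,merge)→6140, (D,hash)→9160, (C,nl_idx)→14000, (D,nl)→40080 …(+1); best=2120 via (C,hash)
  {AC}: card=5000; try (C,hash)→2120, (A,merge)→5720, (C,merge)→6140, (C,nl_idx)→9000, (A,hash)→9160, (A,nl)→40080 …(+1); best=2120 via (C,hash)
  {AB}: card=3000; try (B,hash)→1720, (A,merge)→5480, (B,merge)→5920, (A,hash)→9120, (A,nl)→30060, (B,nl)→30500; best=1720 via (B,hash)
  {ACD}: card=625000; try (D,hash)→16120, (A,hash)→21120, (D,merge)→77120, (A,merge)→157120, (D,nl)→2502120, (A,nl)→5002120; best=16120 via (D,hash)
  {ABC}: card=30000; try (C,hash)→5840, (B,hash)→7840, (C,merge)→41360, (C,nl_idx)→52720, (B,merge)→72540, (C,nl)→241720 …(+1); best=5840 via (C,hash)
  {ABCD}: card=3750000; try (D,hash)→44840, (D,merge)→490840, (B,hash)→641840, (B,merge)→13141540, (D,nl)→15005840, (B,nl)→37516120; best=44840 via (D,hash)

cost=44840; order=A,B,C,D; methods=hash,hash,hash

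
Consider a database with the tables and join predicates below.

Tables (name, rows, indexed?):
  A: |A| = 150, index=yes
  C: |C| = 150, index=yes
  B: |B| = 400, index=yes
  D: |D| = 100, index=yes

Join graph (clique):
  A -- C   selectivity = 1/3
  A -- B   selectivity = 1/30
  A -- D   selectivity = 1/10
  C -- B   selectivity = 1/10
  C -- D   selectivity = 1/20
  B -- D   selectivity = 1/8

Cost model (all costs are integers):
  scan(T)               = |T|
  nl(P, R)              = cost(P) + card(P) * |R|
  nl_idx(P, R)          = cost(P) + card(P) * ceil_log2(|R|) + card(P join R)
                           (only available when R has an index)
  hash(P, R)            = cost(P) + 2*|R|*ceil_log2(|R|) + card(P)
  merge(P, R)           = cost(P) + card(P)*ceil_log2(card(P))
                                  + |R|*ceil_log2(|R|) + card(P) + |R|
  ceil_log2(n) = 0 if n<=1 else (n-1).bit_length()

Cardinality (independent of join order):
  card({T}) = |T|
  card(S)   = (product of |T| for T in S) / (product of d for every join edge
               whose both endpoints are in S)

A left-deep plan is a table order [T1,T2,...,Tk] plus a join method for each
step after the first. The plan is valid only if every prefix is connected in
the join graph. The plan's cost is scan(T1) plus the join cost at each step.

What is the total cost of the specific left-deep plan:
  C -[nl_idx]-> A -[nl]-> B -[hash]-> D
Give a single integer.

step 1: scan C: cost=150, card=150
step 2: join A via nl_idx
    card(P join A) = 150*150/(3) = 7500
    cost = 150 + 150*8 + 7500 = 8850
step 3: join B via nl
    card(P join B) = 7500*400/(30*10) = 10000
    cost = 8850 + 7500*400 = 3008850
step 4: join D via hash
    card(P join D) = 10000*100/(10*20*8) = 625
    cost = 3008850 + 2*100*7 + 10000 = 3020250

3020250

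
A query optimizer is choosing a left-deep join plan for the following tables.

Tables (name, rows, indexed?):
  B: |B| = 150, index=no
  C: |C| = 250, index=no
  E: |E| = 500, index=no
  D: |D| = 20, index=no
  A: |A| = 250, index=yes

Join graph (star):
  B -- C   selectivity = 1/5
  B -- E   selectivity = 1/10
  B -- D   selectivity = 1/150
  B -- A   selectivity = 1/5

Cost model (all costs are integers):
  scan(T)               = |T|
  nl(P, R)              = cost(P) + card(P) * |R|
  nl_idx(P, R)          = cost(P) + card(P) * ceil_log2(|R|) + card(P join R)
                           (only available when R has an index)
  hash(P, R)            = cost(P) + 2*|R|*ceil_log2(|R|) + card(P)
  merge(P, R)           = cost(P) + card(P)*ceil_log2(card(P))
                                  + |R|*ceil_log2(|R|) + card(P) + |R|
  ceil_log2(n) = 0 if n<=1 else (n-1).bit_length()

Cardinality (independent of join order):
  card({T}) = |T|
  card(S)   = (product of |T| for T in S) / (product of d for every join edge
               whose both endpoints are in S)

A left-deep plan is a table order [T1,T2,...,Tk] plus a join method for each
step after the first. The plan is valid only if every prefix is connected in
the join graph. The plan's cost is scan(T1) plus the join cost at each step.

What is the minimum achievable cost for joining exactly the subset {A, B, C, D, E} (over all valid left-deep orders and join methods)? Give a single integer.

Selinger DP over subsets of {A,B,C,D,E}:
  {B}: scan cost=150, card=150
  {C}: scan cost=250, card=250
  {E}: scan cost=500, card=500
  {D}: scan cost=20, card=20
  {A}: scan cost=250, card=250
  {BC}: card=7500; try (B,hash)→2900, (C,merge)→3750, (B,merge)→3850, (C,hash)→4300, (C,nl)→37650, (B,nl)→37750; best=2900 via (B,hash)
  {BE}: card=7500; try (B,hash)→3400, (E,merge)→6500, (B,merge)→6850, (E,hash)→9300, (E,nl)→75150, (B,nl)→75500; best=3400 via (B,hash)
  {BD}: card=20; try (D,hash)→500, (B,merge)→1490, (D,merge)→1620, (B,hash)→2440, (B,nl)→3020, (D,nl)→3150; best=500 via (D,hash)
  {AB}: card=7500; try (B,hash)→2900, (A,merge)→3750, (B,merge)→3850, (A,hash)→4300, (A,nl_idx)→8850, (A,nl)→37650 …(+1); best=2900 via (B,hash)
  {BCE}: card=375000; try (C,hash)→14900, (E,hash)→19400, (C,merge)→110650, (E,merge)→112900, (C,nl)→1878400, (E,nl)→3752900; best=14900 via (C,hash)
  {BCD}: card=1000; try (C,merge)→2870, (C,hash)→4520, (C,nl)→5500, (D,hash)→10600, (D,merge)→108020, (D,nl)→152900; best=2870 via (C,merge)
  {ABC}: card=375000; try (C,hash)→14400, (A,hash)→14400, (C,merge)→110150, (A,merge)→110150, (A,nl_idx)→437900, (C,nl)→1877900 …(+1); best=14400 via (C,hash)
  {BDE}: card=1000; try (E,merge)→5620, (E,hash)→9520, (E,nl)→10500, (D,hash)→11100, (D,merge)→108520, (D,nl)→153400; best=5620 via (E,merge)
  {ABE}: card=375000; try (A,hash)→14900, (E,hash)→19400, (A,merge)→110650, (E,merge)→112900, (A,nl_idx)→438400, (A,nl)→1878400 …(+1); best=14900 via (A,hash)
  {ABD}: card=1000; try (A,nl_idx)→1660, (A,merge)→2870, (A,hash)→4520, (A,nl)→5500, (D,hash)→10600, (D,merge)→108020 …(+1); best=1660 via (A,nl_idx)
  {BCDE}: card=50000; try (C,hash)→10620, (E,hash)→12870, (E,merge)→18870, (C,merge)→18870, (C,nl)→255620, (D,hash)→390100 …(+3); best=10620 via (C,hash)
  {ABCE}: card=18750000; try (C,hash)→393900, (A,hash)→393900, (E,hash)→398400, (C,merge)→7517150, (A,merge)→7517150, (E,merge)→7519400 …(+4); best=393900 via (C,hash)
  {ABCD}: card=50000; try (C,hash)→6660, (A,hash)→7870, (C,merge)→14910, (A,merge)→16120, (A,nl_idx)→60870, (C,nl)→251660 …(+4); best=6660 via (C,hash)
  {ABDE}: card=50000; try (A,hash)→10620, (E,hash)→11660, (E,merge)→17660, (A,merge)→18870, (A,nl_idx)→63620, (A,nl)→255620 …(+4); best=10620 via (A,hash)
  {ABCDE}: card=2500000; try (C,hash)→64620, (A,hash)→64620, (E,hash)→65660, (E,merge)→861660, (C,merge)→862870, (A,merge)→862870 …(+7); best=64620 via (C,hash)

64620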